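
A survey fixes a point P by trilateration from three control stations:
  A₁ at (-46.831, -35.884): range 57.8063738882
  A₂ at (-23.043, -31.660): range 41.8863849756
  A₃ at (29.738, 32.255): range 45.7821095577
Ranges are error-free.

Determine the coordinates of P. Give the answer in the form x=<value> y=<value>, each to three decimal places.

x=-8.957 y=7.787

eq1: (x + 46.831)² + (y + 35.884)² = 57.8063738882²
eq2: (x + 23.043)² + (y + 31.660)² = 41.8863849756²
eq3: (x − 29.738)² + (y − 32.255)² = 45.7821095577²
eq1−eq3, eq1−eq2 (x²,y² cancel):
  153.138·x + 136.278·y = -310.495041
  47.576·x + 8.448·y = -360.360952
det = 153.138·8.448 − 136.278·47.576 = -5189.852304
x = (-310.495041·8.448 − 136.278·-360.360952) / -5189.852304 = -8.957135
y = (153.138·-360.360952 − -310.495041·47.576) / -5189.852304 = 7.786897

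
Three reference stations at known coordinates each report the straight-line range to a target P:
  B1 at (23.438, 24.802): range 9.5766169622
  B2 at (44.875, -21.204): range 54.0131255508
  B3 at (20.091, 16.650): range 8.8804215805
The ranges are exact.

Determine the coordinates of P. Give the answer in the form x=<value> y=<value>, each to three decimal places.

eq1: (x − 23.438)² + (y − 24.802)² = 9.5766169622²
eq2: (x − 44.875)² + (y + 21.204)² = 54.0131255508²
eq3: (x − 20.091)² + (y − 16.650)² = 8.8804215805²
eq2−eq3, eq2−eq1 (x²,y² cancel):
  -49.568·x + 75.708·y = 1056.051384
  -42.874·x + 92.012·y = 1526.809946
det = -49.568·92.012 − 75.708·-42.874 = -1314.946024
x = (1056.051384·92.012 − 75.708·1526.809946) / -1314.946024 = 14.009950
y = (-49.568·1526.809946 − 1056.051384·-42.874) / -1314.946024 = 23.121685

x=14.010 y=23.122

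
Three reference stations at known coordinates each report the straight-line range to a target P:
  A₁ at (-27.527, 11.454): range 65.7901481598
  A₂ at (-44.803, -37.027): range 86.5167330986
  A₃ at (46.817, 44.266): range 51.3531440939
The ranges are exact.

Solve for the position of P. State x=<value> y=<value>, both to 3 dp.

x=35.928 y=-5.919

eq1: (x + 27.527)² + (y − 11.454)² = 65.7901481598²
eq2: (x + 44.803)² + (y + 37.027)² = 86.5167330986²
eq3: (x − 46.817)² + (y − 44.266)² = 51.3531440939²
eq1−eq2, eq1−eq3 (x²,y² cancel):
  -34.552·x − 96.962·y = -667.423818
  148.688·x + 65.624·y = 4953.578587
det = -34.552·65.624 − -96.962·148.688 = 12149.645408
x = (-667.423818·65.624 − -96.962·4953.578587) / 12149.645408 = 35.927786
y = (-34.552·4953.578587 − -667.423818·148.688) / 12149.645408 = -5.919361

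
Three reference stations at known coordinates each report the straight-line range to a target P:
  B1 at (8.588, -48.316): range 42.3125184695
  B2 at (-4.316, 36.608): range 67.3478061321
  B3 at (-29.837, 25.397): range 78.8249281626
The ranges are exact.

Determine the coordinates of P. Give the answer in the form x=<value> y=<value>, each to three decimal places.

eq1: (x − 8.588)² + (y + 48.316)² = 42.3125184695²
eq2: (x + 4.316)² + (y − 36.608)² = 67.3478061321²
eq3: (x + 29.837)² + (y − 25.397)² = 78.8249281626²
eq2−eq3, eq2−eq1 (x²,y² cancel):
  -51.042·x − 22.422·y = -1501.161651
  25.808·x − 169.848·y = 3794.793852
det = -51.042·-169.848 − -22.422·25.808 = 9248.048592
x = (-1501.161651·-169.848 − -22.422·3794.793852) / 9248.048592 = 36.770587
y = (-51.042·3794.793852 − -1501.161651·25.808) / 9248.048592 = -16.755090

x=36.771 y=-16.755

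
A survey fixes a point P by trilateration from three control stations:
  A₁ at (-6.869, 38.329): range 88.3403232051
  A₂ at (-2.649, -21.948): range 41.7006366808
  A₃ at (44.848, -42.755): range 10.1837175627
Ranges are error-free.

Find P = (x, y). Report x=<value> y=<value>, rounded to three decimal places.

eq1: (x + 6.869)² + (y − 38.329)² = 88.3403232051²
eq2: (x + 2.649)² + (y + 21.948)² = 41.7006366808²
eq3: (x − 44.848)² + (y + 42.755)² = 10.1837175627²
eq2−eq1, eq2−eq3 (x²,y² cancel):
  -8.440·x + 120.554·y = -5037.506107
  94.994·x − 41.614·y = 4985.836220
det = -8.440·-41.614 − 120.554·94.994 = -11100.684516
x = (-5037.506107·-41.614 − 120.554·4985.836220) / -11100.684516 = 35.261944
y = (-8.440·4985.836220 − -5037.506107·94.994) / -11100.684516 = -39.317611

x=35.262 y=-39.318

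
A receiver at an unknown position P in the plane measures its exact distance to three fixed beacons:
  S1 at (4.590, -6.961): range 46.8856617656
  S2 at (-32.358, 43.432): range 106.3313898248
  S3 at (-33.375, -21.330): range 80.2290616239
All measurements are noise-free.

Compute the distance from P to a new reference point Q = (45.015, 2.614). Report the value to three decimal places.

30.448

eq1: (x − 4.590)² + (y + 6.961)² = 46.8856617656²
eq2: (x + 32.358)² + (y − 43.432)² = 106.3313898248²
eq3: (x + 33.375)² + (y + 21.330)² = 80.2290616239²
eq3−eq2, eq3−eq1 (x²,y² cancel):
  2.034·x + 129.524·y = -3505.142870
  75.930·x + 28.738·y = 2739.101146
det = 2.034·28.738 − 129.524·75.930 = -9776.304228
x = (-3505.142870·28.738 − 129.524·2739.101146) / -9776.304228 = 46.593285
y = (2.034·2739.101146 − -3505.142870·75.930) / -9776.304228 = -27.793410
|P − Q| = √((46.593285 − 45.015)² + (-27.793410 − 2.614)²) = 30.448342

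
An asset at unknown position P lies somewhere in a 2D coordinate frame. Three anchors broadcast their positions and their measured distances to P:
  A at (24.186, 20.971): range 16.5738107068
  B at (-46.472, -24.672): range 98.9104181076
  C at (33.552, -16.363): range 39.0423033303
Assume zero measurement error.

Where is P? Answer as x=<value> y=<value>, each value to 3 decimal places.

eq1: (x − 24.186)² + (y − 20.971)² = 16.5738107068²
eq2: (x + 46.472)² + (y + 24.672)² = 98.9104181076²
eq3: (x − 33.552)² + (y + 16.363)² = 39.0423033303²
eq2−eq1, eq2−eq3 (x²,y² cancel):
  141.316·x + 91.286·y = 7764.970678
  160.048·x + 16.618·y = 6884.099466
det = 141.316·16.618 − 91.286·160.048 = -12261.752440
x = (7764.970678·16.618 − 91.286·6884.099466) / -12261.752440 = 40.726937
y = (141.316·6884.099466 − 7764.970678·160.048) / -12261.752440 = 22.014360

x=40.727 y=22.014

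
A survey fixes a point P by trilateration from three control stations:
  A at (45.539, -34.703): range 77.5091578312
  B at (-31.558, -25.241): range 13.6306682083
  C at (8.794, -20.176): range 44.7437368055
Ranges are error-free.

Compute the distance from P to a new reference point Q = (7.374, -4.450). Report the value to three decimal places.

52.190

eq1: (x − 45.539)² + (y + 34.703)² = 77.5091578312²
eq2: (x + 31.558)² + (y + 25.241)² = 13.6306682083²
eq3: (x − 8.794)² + (y + 20.176)² = 44.7437368055²
eq2−eq3, eq2−eq1 (x²,y² cancel):
  80.704·x + 10.130·y = -2964.816901
  154.194·x − 18.924·y = -4176.791147
det = 80.704·-18.924 − 10.130·154.194 = -3089.227716
x = (-2964.816901·-18.924 − 10.130·-4176.791147) / -3089.227716 = -31.858153
y = (80.704·-4176.791147 − -2964.816901·154.194) / -3089.227716 = -38.868363
|P − Q| = √((-31.858153 − 7.374)² + (-38.868363 − -4.450)²) = 52.189899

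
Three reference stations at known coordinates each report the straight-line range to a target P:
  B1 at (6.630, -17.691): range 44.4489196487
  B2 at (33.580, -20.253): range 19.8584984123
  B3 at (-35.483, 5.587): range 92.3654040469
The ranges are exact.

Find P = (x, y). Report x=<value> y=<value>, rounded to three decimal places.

eq1: (x − 6.630)² + (y + 17.691)² = 44.4489196487²
eq2: (x − 33.580)² + (y + 20.253)² = 19.8584984123²
eq3: (x + 35.483)² + (y − 5.587)² = 92.3654040469²
eq3−eq1, eq3−eq2 (x²,y² cancel):
  84.226·x − 46.556·y = 5622.331930
  138.126·x − 51.680·y = 8384.550457
det = 84.226·-51.680 − -46.556·138.126 = 2077.794376
x = (5622.331930·-51.680 − -46.556·8384.550457) / 2077.794376 = 48.026416
y = (84.226·8384.550457 − 5622.331930·138.126) / 2077.794376 = -33.878749

x=48.026 y=-33.879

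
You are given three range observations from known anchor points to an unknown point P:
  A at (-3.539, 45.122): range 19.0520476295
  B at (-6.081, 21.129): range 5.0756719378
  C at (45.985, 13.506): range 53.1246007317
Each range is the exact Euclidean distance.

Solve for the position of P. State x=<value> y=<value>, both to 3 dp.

x=-5.605 y=26.182

eq1: (x + 3.539)² + (y − 45.122)² = 19.0520476295²
eq2: (x + 6.081)² + (y − 21.129)² = 5.0756719378²
eq3: (x − 45.985)² + (y − 13.506)² = 53.1246007317²
eq1−eq3, eq1−eq2 (x²,y² cancel):
  99.048·x − 63.232·y = -2210.729828
  -5.084·x − 47.986·y = -1227.888130
det = 99.048·-47.986 − -63.232·-5.084 = -5074.388816
x = (-2210.729828·-47.986 − -63.232·-1227.888130) / -5074.388816 = -5.605061
y = (99.048·-1227.888130 − -2210.729828·-5.084) / -5074.388816 = 26.182309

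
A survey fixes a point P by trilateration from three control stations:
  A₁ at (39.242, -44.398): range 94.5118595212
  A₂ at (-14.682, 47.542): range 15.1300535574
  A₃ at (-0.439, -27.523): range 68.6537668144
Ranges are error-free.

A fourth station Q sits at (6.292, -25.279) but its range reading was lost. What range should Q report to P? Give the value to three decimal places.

eq1: (x − 39.242)² + (y + 44.398)² = 94.5118595212²
eq2: (x + 14.682)² + (y − 47.542)² = 15.1300535574²
eq3: (x + 0.439)² + (y + 27.523)² = 68.6537668144²
eq1−eq2, eq1−eq3 (x²,y² cancel):
  -107.848·x + 183.880·y = 7668.258990
  -79.362·x + 33.750·y = 1465.743174
det = -107.848·33.750 − 183.880·-79.362 = 10953.214560
x = (7668.258990·33.750 − 183.880·1465.743174) / 10953.214560 = -0.978445
y = (-107.848·1465.743174 − 7668.258990·-79.362) / 10953.214560 = 41.128647
|P − Q| = √((-0.978445 − 6.292)² + (41.128647 − -25.279)²) = 66.804453

66.804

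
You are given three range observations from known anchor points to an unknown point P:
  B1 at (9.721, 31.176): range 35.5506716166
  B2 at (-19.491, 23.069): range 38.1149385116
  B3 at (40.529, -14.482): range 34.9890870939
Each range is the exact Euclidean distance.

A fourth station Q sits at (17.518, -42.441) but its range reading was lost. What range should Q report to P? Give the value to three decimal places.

39.572

eq1: (x − 9.721)² + (y − 31.176)² = 35.5506716166²
eq2: (x + 19.491)² + (y − 23.069)² = 38.1149385116²
eq3: (x − 40.529)² + (y + 14.482)² = 34.9890870939²
eq3−eq2, eq3−eq1 (x²,y² cancel):
  -120.040·x + 75.102·y = -1168.762645
  -61.616·x + 91.316·y = -825.501385
det = -120.040·91.316 − 75.102·-61.616 = -6334.087808
x = (-1168.762645·91.316 − 75.102·-825.501385) / -6334.087808 = 7.061778
y = (-120.040·-825.501385 − -1168.762645·-61.616) / -6334.087808 = -4.275076
|P − Q| = √((7.061778 − 17.518)² + (-4.275076 − -42.441)²) = 39.572343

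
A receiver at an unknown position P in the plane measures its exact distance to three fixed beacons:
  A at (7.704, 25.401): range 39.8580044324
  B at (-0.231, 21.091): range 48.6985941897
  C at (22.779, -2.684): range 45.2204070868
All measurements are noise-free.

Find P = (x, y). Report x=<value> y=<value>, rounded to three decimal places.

eq1: (x − 7.704)² + (y − 25.401)² = 39.8580044324²
eq2: (x + 0.231)² + (y − 21.091)² = 48.6985941897²
eq3: (x − 22.779)² + (y + 2.684)² = 45.2204070868²
eq3−eq1, eq3−eq2 (x²,y² cancel):
  -30.150·x + 56.170·y = 634.700420
  -46.020·x + 47.550·y = -407.870914
det = -30.150·47.550 − 56.170·-46.020 = 1151.310900
x = (634.700420·47.550 − 56.170·-407.870914) / 1151.310900 = 46.112752
y = (-30.150·-407.870914 − 634.700420·-46.020) / 1151.310900 = 36.051271

x=46.113 y=36.051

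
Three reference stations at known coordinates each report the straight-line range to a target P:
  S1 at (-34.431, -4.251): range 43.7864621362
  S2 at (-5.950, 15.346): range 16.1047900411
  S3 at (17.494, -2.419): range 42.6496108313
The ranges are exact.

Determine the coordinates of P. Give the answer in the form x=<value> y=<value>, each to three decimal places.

eq1: (x + 34.431)² + (y + 4.251)² = 43.7864621362²
eq2: (x + 5.950)² + (y − 15.346)² = 16.1047900411²
eq3: (x − 17.494)² + (y + 2.419)² = 42.6496108313²
eq3−eq1, eq3−eq2 (x²,y² cancel):
  -103.850·x − 3.664·y = 793.408203
  -46.888·x + 35.530·y = 1518.635661
det = -103.850·35.530 − -3.664·-46.888 = -3861.588132
x = (793.408203·35.530 − -3.664·1518.635661) / -3861.588132 = -8.740983
y = (-103.850·1518.635661 − 793.408203·-46.888) / -3861.588132 = 31.207106

x=-8.741 y=31.207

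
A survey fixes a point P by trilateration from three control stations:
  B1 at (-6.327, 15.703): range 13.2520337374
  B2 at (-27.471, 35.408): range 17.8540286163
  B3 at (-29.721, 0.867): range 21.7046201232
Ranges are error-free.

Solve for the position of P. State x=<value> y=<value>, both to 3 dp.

x=-18.957 y=19.715

eq1: (x + 6.327)² + (y − 15.703)² = 13.2520337374²
eq2: (x + 27.471)² + (y − 35.408)² = 17.8540286163²
eq3: (x + 29.721)² + (y − 0.867)² = 21.7046201232²
eq3−eq1, eq3−eq2 (x²,y² cancel):
  46.788·x + 29.672·y = -302.000255
  4.500·x + 69.082·y = 1276.616972
det = 46.788·69.082 − 29.672·4.500 = 3098.684616
x = (-302.000255·69.082 − 29.672·1276.616972) / 3098.684616 = -18.957257
y = (46.788·1276.616972 − -302.000255·4.500) / 3098.684616 = 19.714609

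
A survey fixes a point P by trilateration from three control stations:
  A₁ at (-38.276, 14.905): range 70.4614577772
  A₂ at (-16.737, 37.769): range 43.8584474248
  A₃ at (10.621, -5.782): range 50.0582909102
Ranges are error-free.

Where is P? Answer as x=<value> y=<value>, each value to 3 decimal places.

x=26.959 y=41.535

eq1: (x + 38.276)² + (y − 14.905)² = 70.4614577772²
eq2: (x + 16.737)² + (y − 37.769)² = 43.8584474248²
eq3: (x − 10.621)² + (y + 5.782)² = 50.0582909102²
eq1−eq2, eq1−eq3 (x²,y² cancel):
  43.078·x + 45.728·y = 3060.666951
  97.794·x − 41.374·y = 918.010507
det = 43.078·-41.374 − 45.728·97.794 = -6254.233204
x = (3060.666951·-41.374 − 45.728·918.010507) / -6254.233204 = 26.959471
y = (43.078·918.010507 − 3060.666951·97.794) / -6254.233204 = 41.534877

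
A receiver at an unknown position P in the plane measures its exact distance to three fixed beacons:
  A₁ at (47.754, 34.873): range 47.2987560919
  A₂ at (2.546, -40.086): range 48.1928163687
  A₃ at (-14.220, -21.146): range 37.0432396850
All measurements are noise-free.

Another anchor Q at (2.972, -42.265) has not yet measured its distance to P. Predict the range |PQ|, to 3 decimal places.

50.299

eq1: (x − 47.754)² + (y − 34.873)² = 47.2987560919²
eq2: (x − 2.546)² + (y + 40.086)² = 48.1928163687²
eq3: (x + 14.220)² + (y + 21.146)² = 37.0432396850²
eq2−eq3, eq2−eq1 (x²,y² cancel):
  -33.532·x + 37.880·y = -13.661853
  90.416·x + 149.918·y = 1968.576355
det = -33.532·149.918 − 37.880·90.416 = -8452.008456
x = (-13.661853·149.918 − 37.880·1968.576355) / -8452.008456 = 9.065044
y = (-33.532·1968.576355 − -13.661853·90.416) / -8452.008456 = 7.663865
|P − Q| = √((9.065044 − 2.972)² + (7.663865 − -42.265)²) = 50.299272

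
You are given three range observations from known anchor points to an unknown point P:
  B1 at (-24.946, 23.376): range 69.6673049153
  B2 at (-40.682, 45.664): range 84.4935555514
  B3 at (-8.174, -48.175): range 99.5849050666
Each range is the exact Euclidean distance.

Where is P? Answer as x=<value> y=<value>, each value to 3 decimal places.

eq1: (x + 24.946)² + (y − 23.376)² = 69.6673049153²
eq2: (x + 40.682)² + (y − 45.664)² = 84.4935555514²
eq3: (x + 8.174)² + (y + 48.175)² = 99.5849050666²
eq1−eq3, eq1−eq2 (x²,y² cancel):
  33.544·x − 143.102·y = -3844.715334
  -31.472·x + 44.576·y = 285.858172
det = 33.544·44.576 − -143.102·-31.472 = -3008.448800
x = (-3844.715334·44.576 − -143.102·285.858172) / -3008.448800 = 43.369578
y = (33.544·285.858172 − -3844.715334·-31.472) / -3008.448800 = 37.033057

x=43.370 y=37.033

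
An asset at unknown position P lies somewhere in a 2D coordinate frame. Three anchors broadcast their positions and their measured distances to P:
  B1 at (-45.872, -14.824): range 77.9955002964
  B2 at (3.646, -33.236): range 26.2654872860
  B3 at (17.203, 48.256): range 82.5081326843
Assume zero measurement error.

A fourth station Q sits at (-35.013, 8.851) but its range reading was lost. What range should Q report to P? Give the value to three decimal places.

77.390

eq1: (x + 45.872)² + (y + 14.824)² = 77.9955002964²
eq2: (x − 3.646)² + (y + 33.236)² = 26.2654872860²
eq3: (x − 17.203)² + (y − 48.256)² = 82.5081326843²
eq3−eq2, eq3−eq1 (x²,y² cancel):
  -27.114·x − 162.984·y = 4611.056404
  -126.150·x − 126.160·y = 423.700508
det = -27.114·-126.160 − -162.984·-126.150 = -17139.729360
x = (4611.056404·-126.160 − -162.984·423.700508) / -17139.729360 = 29.911468
y = (-27.114·423.700508 − 4611.056404·-126.150) / -17139.729360 = -33.267535
|P − Q| = √((29.911468 − -35.013)² + (-33.267535 − 8.851)²) = 77.389648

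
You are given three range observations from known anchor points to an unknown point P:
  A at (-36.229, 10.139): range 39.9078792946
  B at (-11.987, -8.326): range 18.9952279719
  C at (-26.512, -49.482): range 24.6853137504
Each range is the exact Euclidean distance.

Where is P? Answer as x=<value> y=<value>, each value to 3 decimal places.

x=-19.138 y=-25.924

eq1: (x + 36.229)² + (y − 10.139)² = 39.9078792946²
eq2: (x + 11.987)² + (y + 8.326)² = 18.9952279719²
eq3: (x + 26.512)² + (y + 49.482)² = 24.6853137504²
eq1−eq3, eq1−eq2 (x²,y² cancel):
  19.434·x − 119.242·y = 2719.288821
  48.484·x − 36.930·y = 29.490827
det = 19.434·-36.930 − -119.242·48.484 = 5063.631508
x = (2719.288821·-36.930 − -119.242·29.490827) / 5063.631508 = -19.137805
y = (19.434·29.490827 − 2719.288821·48.484) / 5063.631508 = -25.923860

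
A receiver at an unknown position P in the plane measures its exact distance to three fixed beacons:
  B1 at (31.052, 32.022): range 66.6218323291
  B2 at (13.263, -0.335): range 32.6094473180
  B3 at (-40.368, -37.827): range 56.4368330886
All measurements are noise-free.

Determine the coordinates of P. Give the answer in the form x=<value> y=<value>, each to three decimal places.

eq1: (x − 31.052)² + (y − 32.022)² = 66.6218323291²
eq2: (x − 13.263)² + (y + 0.335)² = 32.6094473180²
eq3: (x + 40.368)² + (y + 37.827)² = 56.4368330886²
eq2−eq3, eq2−eq1 (x²,y² cancel):
  -107.262·x − 74.984·y = 762.697884
  35.578·x + 64.714·y = -1561.476694
det = -107.262·64.714 − -74.984·35.578 = -4273.572316
x = (762.697884·64.714 − -74.984·-1561.476694) / -4273.572316 = 15.848225
y = (-107.262·-1561.476694 − 762.697884·35.578) / -4273.572316 = -32.841809

x=15.848 y=-32.842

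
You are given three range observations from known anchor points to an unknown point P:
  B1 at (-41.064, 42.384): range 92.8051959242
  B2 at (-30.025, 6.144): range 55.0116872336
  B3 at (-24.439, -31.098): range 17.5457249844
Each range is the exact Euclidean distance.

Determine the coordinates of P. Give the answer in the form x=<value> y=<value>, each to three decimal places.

x=-18.780 y=-47.706

eq1: (x + 41.064)² + (y − 42.384)² = 92.8051959242²
eq2: (x + 30.025)² + (y − 6.144)² = 55.0116872336²
eq3: (x + 24.439)² + (y + 31.098)² = 17.5457249844²
eq3−eq2, eq3−eq1 (x²,y² cancel):
  -11.172·x + 74.484·y = -3343.534231
  -33.250·x + 146.964·y = -6386.646698
det = -11.172·146.964 − 74.484·-33.250 = 834.711192
x = (-3343.534231·146.964 − 74.484·-6386.646698) / 834.711192 = -18.780354
y = (-11.172·-6386.646698 − -3343.534231·-33.250) / 834.711192 = -47.706197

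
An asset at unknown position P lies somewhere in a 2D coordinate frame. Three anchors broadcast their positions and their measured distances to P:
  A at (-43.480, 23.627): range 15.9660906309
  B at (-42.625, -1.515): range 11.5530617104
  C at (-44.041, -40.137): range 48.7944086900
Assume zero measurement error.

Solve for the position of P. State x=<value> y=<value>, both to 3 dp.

x=-48.459 y=8.457

eq1: (x + 43.480)² + (y − 23.627)² = 15.9660906309²
eq2: (x + 42.625)² + (y + 1.515)² = 11.5530617104²
eq3: (x + 44.041)² + (y + 40.137)² = 48.7944086900²
eq1−eq3, eq1−eq2 (x²,y² cancel):
  -1.122·x − 127.528·y = -1024.135348
  1.710·x − 50.284·y = -508.116864
det = -1.122·-50.284 − -127.528·1.710 = 274.491528
x = (-1024.135348·-50.284 − -127.528·-508.116864) / 274.491528 = -48.458711
y = (-1.122·-508.116864 − -1024.135348·1.710) / 274.491528 = 8.457014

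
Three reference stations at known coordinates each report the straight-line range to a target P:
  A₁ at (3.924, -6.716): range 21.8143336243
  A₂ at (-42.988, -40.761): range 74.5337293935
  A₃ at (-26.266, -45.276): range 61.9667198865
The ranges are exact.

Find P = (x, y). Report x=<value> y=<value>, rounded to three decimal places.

x=25.324 y=-10.949

eq1: (x − 3.924)² + (y + 6.716)² = 21.8143336243²
eq2: (x + 42.988)² + (y + 40.761)² = 74.5337293935²
eq3: (x + 26.266)² + (y + 45.276)² = 61.9667198865²
eq1−eq3, eq1−eq2 (x²,y² cancel):
  -60.380·x − 77.120·y = -684.692722
  -93.824·x − 68.090·y = -1630.486833
det = -60.380·-68.090 − -77.120·-93.824 = -3124.432680
x = (-684.692722·-68.090 − -77.120·-1630.486833) / -3124.432680 = 25.323771
y = (-60.380·-1630.486833 − -684.692722·-93.824) / -3124.432680 = -10.948607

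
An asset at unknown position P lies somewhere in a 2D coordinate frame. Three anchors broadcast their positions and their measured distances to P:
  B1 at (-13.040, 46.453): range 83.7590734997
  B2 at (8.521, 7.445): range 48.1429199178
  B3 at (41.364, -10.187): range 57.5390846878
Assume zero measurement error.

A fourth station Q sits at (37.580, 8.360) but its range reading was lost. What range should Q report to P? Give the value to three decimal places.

65.481

eq1: (x + 13.040)² + (y − 46.453)² = 83.7590734997²
eq2: (x − 8.521)² + (y − 7.445)² = 48.1429199178²
eq3: (x − 41.364)² + (y + 10.187)² = 57.5390846878²
eq2−eq3, eq2−eq1 (x²,y² cancel):
  65.686·x − 35.264·y = 693.714471
  -43.122·x + 78.016·y = -2497.954312
det = 65.686·78.016 − -35.264·-43.122 = 3603.904768
x = (693.714471·78.016 − -35.264·-2497.954312) / 3603.904768 = -9.425064
y = (65.686·-2497.954312 − 693.714471·-43.122) / 3603.904768 = -37.228029
|P − Q| = √((-9.425064 − 37.580)² + (-37.228029 − 8.360)²) = 65.480871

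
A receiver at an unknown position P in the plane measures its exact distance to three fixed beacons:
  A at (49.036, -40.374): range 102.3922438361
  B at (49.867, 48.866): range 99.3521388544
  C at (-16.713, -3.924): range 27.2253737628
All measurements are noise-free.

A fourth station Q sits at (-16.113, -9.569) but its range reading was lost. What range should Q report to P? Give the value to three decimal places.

eq1: (x − 49.036)² + (y + 40.374)² = 102.3922438361²
eq2: (x − 49.867)² + (y − 48.866)² = 99.3521388544²
eq3: (x + 16.713)² + (y + 3.924)² = 27.2253737628²
eq1−eq2, eq1−eq3 (x²,y² cancel):
  1.662·x + 178.480·y = 1453.338576
  -131.498·x + 72.900·y = 6003.083594
det = 1.662·72.900 − 178.480·-131.498 = 23590.922840
x = (1453.338576·72.900 − 178.480·6003.083594) / 23590.922840 = -40.925994
y = (1.662·6003.083594 − 1453.338576·-131.498) / 23590.922840 = 8.523967
|P − Q| = √((-40.925994 − -16.113)² + (8.523967 − -9.569)²) = 30.708959

30.709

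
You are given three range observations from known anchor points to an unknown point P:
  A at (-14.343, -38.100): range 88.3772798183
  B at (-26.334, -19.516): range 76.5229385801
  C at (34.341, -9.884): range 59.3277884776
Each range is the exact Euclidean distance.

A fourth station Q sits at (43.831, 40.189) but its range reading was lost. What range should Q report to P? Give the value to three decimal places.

eq1: (x + 14.343)² + (y + 38.100)² = 88.3772798183²
eq2: (x + 26.334)² + (y + 19.516)² = 76.5229385801²
eq3: (x − 34.341)² + (y + 9.884)² = 59.3277884776²
eq3−eq1, eq3−eq2 (x²,y² cancel):
  -97.368·x − 56.432·y = -3910.423190
  -121.350·x − 19.264·y = -2538.617568
det = -97.368·-19.264 − -56.432·-121.350 = -4972.326048
x = (-3910.423190·-19.264 − -56.432·-2538.617568) / -4972.326048 = 13.661388
y = (-97.368·-2538.617568 − -3910.423190·-121.350) / -4972.326048 = 45.723015
|P − Q| = √((13.661388 − 43.831)² + (45.723015 − 40.189)²) = 30.672966

30.673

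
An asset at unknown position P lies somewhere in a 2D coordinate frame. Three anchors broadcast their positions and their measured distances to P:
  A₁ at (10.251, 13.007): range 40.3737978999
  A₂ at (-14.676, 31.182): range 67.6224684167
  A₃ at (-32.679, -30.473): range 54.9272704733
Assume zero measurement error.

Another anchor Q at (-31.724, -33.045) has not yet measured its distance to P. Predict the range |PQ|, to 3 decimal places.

eq1: (x − 10.251)² + (y − 13.007)² = 40.3737978999²
eq2: (x + 14.676)² + (y − 31.182)² = 67.6224684167²
eq3: (x + 32.679)² + (y + 30.473)² = 54.9272704733²
eq1−eq2, eq1−eq3 (x²,y² cancel):
  -49.854·x + 36.350·y = -2029.317628
  -85.860·x − 86.960·y = 335.294235
det = -49.854·-86.960 − 36.350·-85.860 = 7456.314840
x = (-2029.317628·-86.960 − 36.350·335.294235) / 7456.314840 = 22.032535
y = (-49.854·335.294235 − -2029.317628·-85.860) / 7456.314840 = -25.609564
|P − Q| = √((22.032535 − -31.724)² + (-25.609564 − -33.045)²) = 54.268322

54.268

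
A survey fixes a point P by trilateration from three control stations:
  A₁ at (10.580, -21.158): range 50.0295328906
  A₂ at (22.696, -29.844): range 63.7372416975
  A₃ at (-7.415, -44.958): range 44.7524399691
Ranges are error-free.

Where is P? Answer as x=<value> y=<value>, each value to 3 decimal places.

eq1: (x − 10.580)² + (y + 21.158)² = 50.0295328906²
eq2: (x − 22.696)² + (y + 29.844)² = 63.7372416975²
eq3: (x + 7.415)² + (y + 44.958)² = 44.7524399691²
eq1−eq2, eq1−eq3 (x²,y² cancel):
  24.232·x − 17.372·y = -713.306430
  -35.990·x − 47.600·y = 2016.779903
det = 24.232·-47.600 − -17.372·-35.990 = -1778.661480
x = (-713.306430·-47.600 − -17.372·2016.779903) / -1778.661480 = -38.786968
y = (24.232·2016.779903 − -713.306430·-35.990) / -1778.661480 = -13.042792

x=-38.787 y=-13.043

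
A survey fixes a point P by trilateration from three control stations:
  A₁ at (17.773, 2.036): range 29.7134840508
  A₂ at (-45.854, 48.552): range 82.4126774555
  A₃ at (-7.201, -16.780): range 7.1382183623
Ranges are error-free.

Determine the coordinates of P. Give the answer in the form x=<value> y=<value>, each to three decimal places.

x=-1.279 y=-20.766

eq1: (x − 17.773)² + (y − 2.036)² = 29.7134840508²
eq2: (x + 45.854)² + (y − 48.552)² = 82.4126774555²
eq3: (x + 7.201)² + (y + 16.780)² = 7.1382183623²
eq1−eq3, eq1−eq2 (x²,y² cancel):
  -49.948·x − 37.632·y = 845.334949
  -127.254·x + 93.032·y = -1769.097076
det = -49.948·93.032 − -37.632·-127.254 = -9435.584864
x = (845.334949·93.032 − -37.632·-1769.097076) / -9435.584864 = -1.279045
y = (-49.948·-1769.097076 − 845.334949·-127.254) / -9435.584864 = -20.765551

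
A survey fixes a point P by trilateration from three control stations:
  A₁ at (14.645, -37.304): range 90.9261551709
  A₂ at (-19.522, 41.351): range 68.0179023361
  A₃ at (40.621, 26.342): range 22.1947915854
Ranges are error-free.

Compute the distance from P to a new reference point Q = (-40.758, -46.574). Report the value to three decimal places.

129.277

eq1: (x − 14.645)² + (y + 37.304)² = 90.9261551709²
eq2: (x + 19.522)² + (y − 41.351)² = 68.0179023361²
eq3: (x − 40.621)² + (y − 26.342)² = 22.1947915854²
eq3−eq1, eq3−eq2 (x²,y² cancel):
  -51.952·x − 127.292·y = -8512.859085
  -120.286·x + 30.018·y = -4386.779185
det = -51.952·30.018 − -127.292·-120.286 = -16870.940648
x = (-8512.859085·30.018 − -127.292·-4386.779185) / -16870.940648 = 48.245140
y = (-51.952·-4386.779185 − -8512.859085·-120.286) / -16870.940648 = 47.186214
|P − Q| = √((48.245140 − -40.758)² + (47.186214 − -46.574)²) = 129.276977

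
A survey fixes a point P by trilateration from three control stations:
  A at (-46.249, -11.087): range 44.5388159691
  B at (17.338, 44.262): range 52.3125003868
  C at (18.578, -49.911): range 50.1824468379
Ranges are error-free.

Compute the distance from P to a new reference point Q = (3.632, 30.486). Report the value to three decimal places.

35.228

eq1: (x + 46.249)² + (y + 11.087)² = 44.5388159691²
eq2: (x − 17.338)² + (y − 44.262)² = 52.3125003868²
eq3: (x − 18.578)² + (y + 49.911)² = 50.1824468379²
eq3−eq2, eq3−eq1 (x²,y² cancel):
  -2.480·x + 188.346·y = -794.838843
  -129.654·x + 77.648·y = -39.786592
det = -2.480·77.648 − 188.346·-129.654 = 24227.245244
x = (-794.838843·77.648 − 188.346·-39.786592) / 24227.245244 = -2.238141
y = (-2.480·-39.786592 − -794.838843·-129.654) / 24227.245244 = -4.249570
|P − Q| = √((-2.238141 − 3.632)² + (-4.249570 − 30.486)²) = 35.228090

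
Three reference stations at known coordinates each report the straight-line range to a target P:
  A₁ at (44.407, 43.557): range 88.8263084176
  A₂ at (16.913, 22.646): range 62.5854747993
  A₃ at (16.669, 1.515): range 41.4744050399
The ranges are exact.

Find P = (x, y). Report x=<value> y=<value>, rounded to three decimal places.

x=13.902 y=-39.867

eq1: (x − 44.407)² + (y − 43.557)² = 88.8263084176²
eq2: (x − 16.913)² + (y − 22.646)² = 62.5854747993²
eq3: (x − 16.669)² + (y − 1.515)² = 41.4744050399²
eq3−eq2, eq3−eq1 (x²,y² cancel):
  0.488·x + 42.262·y = -1678.075283
  55.476·x + 84.084·y = -2580.943682
det = 0.488·84.084 − 42.262·55.476 = -2303.493720
x = (-1678.075283·84.084 − 42.262·-2580.943682) / -2303.493720 = 13.902117
y = (0.488·-2580.943682 − -1678.075283·55.476) / -2303.493720 = -39.867009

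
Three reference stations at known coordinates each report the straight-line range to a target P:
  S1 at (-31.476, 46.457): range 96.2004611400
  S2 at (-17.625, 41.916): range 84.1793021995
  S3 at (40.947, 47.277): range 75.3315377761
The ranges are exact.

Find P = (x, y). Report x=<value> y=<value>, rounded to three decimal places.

eq1: (x + 31.476)² + (y − 46.457)² = 96.2004611400²
eq2: (x + 17.625)² + (y − 41.916)² = 84.1793021995²
eq3: (x − 40.947)² + (y − 47.277)² = 75.3315377761²
eq2−eq3, eq2−eq1 (x²,y² cancel):
  117.144·x + 10.722·y = 3255.494192
  -27.702·x + 9.082·y = -1086.974061
det = 117.144·9.082 − 10.722·-27.702 = 1360.922652
x = (3255.494192·9.082 − 10.722·-1086.974061) / 1360.922652 = 30.288962
y = (117.144·-1086.974061 − 3255.494192·-27.702) / 1360.922652 = -27.296768

x=30.289 y=-27.297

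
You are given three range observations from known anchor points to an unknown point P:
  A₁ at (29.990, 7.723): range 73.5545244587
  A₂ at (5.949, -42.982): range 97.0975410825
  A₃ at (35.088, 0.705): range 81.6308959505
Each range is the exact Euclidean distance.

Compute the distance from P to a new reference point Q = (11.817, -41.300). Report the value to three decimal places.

98.083

eq1: (x − 29.990)² + (y − 7.723)² = 73.5545244587²
eq2: (x − 5.949)² + (y + 42.982)² = 97.0975410825²
eq3: (x − 35.088)² + (y − 0.705)² = 81.6308959505²
eq1−eq2, eq1−eq3 (x²,y² cancel):
  -48.082·x − 101.410·y = -3093.866320
  10.196·x − 14.036·y = -980.715165
det = -48.082·-14.036 − -101.410·10.196 = 1708.855312
x = (-3093.866320·-14.036 − -101.410·-980.715165) / 1708.855312 = -32.787338
y = (-48.082·-980.715165 − -3093.866320·10.196) / 1708.855312 = 46.054108
|P − Q| = √((-32.787338 − 11.817)² + (46.054108 − -41.300)²) = 98.083063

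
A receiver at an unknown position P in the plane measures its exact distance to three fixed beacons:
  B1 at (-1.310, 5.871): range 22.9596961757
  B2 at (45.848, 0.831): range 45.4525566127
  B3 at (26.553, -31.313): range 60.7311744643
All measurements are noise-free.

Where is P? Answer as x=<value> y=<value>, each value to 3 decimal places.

x=8.444 y=26.656

eq1: (x + 1.310)² + (y − 5.871)² = 22.9596961757²
eq2: (x − 45.848)² + (y − 0.831)² = 45.4525566127²
eq3: (x − 26.553)² + (y + 31.313)² = 60.7311744643²
eq2−eq3, eq2−eq1 (x²,y² cancel):
  -38.590·x − 64.288·y = -2039.504536
  -94.316·x + 10.080·y = -527.757670
det = -38.590·10.080 − -64.288·-94.316 = -6452.374208
x = (-2039.504536·10.080 − -64.288·-527.757670) / -6452.374208 = 8.444441
y = (-38.590·-527.757670 − -2039.504536·-94.316) / -6452.374208 = 26.655574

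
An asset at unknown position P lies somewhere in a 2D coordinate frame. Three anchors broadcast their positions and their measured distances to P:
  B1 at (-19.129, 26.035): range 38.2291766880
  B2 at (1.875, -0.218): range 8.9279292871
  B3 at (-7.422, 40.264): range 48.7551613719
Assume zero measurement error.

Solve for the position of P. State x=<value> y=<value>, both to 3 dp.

eq1: (x + 19.129)² + (y − 26.035)² = 38.2291766880²
eq2: (x − 1.875)² + (y + 0.218)² = 8.9279292871²
eq3: (x + 7.422)² + (y − 40.264)² = 48.7551613719²
eq1−eq2, eq1−eq3 (x²,y² cancel):
  42.008·x − 52.506·y = 341.585312
  23.414·x + 28.458·y = -283.059896
det = 42.008·28.458 − -52.506·23.414 = 2424.839148
x = (341.585312·28.458 − -52.506·-283.059896) / 2424.839148 = -2.120350
y = (42.008·-283.059896 − 341.585312·23.414) / 2424.839148 = -8.202053

x=-2.120 y=-8.202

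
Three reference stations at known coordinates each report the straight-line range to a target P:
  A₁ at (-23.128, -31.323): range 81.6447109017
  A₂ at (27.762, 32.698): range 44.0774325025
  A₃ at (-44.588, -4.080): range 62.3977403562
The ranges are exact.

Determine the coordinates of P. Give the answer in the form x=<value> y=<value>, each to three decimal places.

eq1: (x + 23.128)² + (y + 31.323)² = 81.6447109017²
eq2: (x − 27.762)² + (y − 32.698)² = 44.0774325025²
eq3: (x + 44.588)² + (y + 4.080)² = 62.3977403562²
eq2−eq3, eq2−eq1 (x²,y² cancel):
  -144.700·x − 73.556·y = -1785.809650
  -101.780·x − 128.042·y = -5046.891897
det = -144.700·-128.042 − -73.556·-101.780 = 11041.147720
x = (-1785.809650·-128.042 − -73.556·-5046.891897) / 11041.147720 = -12.912656
y = (-144.700·-5046.891897 − -1785.809650·-101.780) / 11041.147720 = 49.680121

x=-12.913 y=49.680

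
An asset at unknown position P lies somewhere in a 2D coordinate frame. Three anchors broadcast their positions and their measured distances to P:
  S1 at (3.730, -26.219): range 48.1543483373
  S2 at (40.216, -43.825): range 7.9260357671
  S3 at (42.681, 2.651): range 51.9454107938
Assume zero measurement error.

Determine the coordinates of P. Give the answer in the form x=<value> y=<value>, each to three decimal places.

x=46.055 y=-49.185

eq1: (x − 3.730)² + (y + 26.219)² = 48.1543483373²
eq2: (x − 40.216)² + (y + 43.825)² = 7.9260357671²
eq3: (x − 42.681)² + (y − 2.651)² = 51.9454107938²
eq3−eq2, eq3−eq1 (x²,y² cancel):
  -4.930·x − 92.952·y = 4344.765379
  -77.902·x − 57.740·y = -747.862262
det = -4.930·-57.740 − -92.952·-77.902 = -6956.488504
x = (4344.765379·-57.740 − -92.952·-747.862262) / -6956.488504 = 46.055139
y = (-4.930·-747.862262 − 4344.765379·-77.902) / -6956.488504 = -49.184711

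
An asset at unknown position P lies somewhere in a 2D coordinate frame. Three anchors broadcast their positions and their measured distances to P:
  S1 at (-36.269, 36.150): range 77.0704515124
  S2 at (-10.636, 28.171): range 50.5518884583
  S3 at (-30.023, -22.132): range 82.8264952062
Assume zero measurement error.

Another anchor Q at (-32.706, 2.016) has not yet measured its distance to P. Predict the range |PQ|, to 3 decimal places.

eq1: (x + 36.269)² + (y − 36.150)² = 77.0704515124²
eq2: (x + 10.636)² + (y − 28.171)² = 50.5518884583²
eq3: (x + 30.023)² + (y + 22.132)² = 82.8264952062²
eq3−eq1, eq3−eq2 (x²,y² cancel):
  -12.492·x + 116.564·y = 2151.430720
  38.774·x + 100.606·y = 3820.258665
det = -12.492·100.606 − 116.564·38.774 = -5776.422688
x = (2151.430720·100.606 − 116.564·3820.258665) / -5776.422688 = 39.619295
y = (-12.492·3820.258665 − 2151.430720·38.774) / -5776.422688 = 22.703021
|P − Q| = √((39.619295 − -32.706)² + (22.703021 − 2.016)²) = 75.225668

75.226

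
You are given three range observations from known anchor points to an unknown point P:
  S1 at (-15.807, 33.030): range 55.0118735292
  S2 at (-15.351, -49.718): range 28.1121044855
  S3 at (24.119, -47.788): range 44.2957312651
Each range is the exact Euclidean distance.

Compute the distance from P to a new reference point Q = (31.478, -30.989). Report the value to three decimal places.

eq1: (x + 15.807)² + (y − 33.030)² = 55.0118735292²
eq2: (x + 15.351)² + (y + 49.718)² = 28.1121044855²
eq3: (x − 24.119)² + (y + 47.788)² = 44.2957312651²
eq1−eq2, eq1−eq3 (x²,y² cancel):
  0.912·x − 165.496·y = 3602.706387
  79.852·x − 161.636·y = 2588.771377
det = 0.912·-161.636 − -165.496·79.852 = 13067.774560
x = (3602.706387·-161.636 − -165.496·2588.771377) / 13067.774560 = -11.776737
y = (0.912·2588.771377 − 3602.706387·79.852) / 13067.774560 = -21.834043
|P − Q| = √((-11.776737 − 31.478)² + (-21.834043 − -30.989)²) = 44.212956

44.213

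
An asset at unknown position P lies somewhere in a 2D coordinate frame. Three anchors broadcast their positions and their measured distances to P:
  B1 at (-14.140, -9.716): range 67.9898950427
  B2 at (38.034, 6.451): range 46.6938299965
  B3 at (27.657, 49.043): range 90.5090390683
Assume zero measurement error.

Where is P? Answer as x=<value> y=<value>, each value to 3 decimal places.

x=47.045 y=-39.365

eq1: (x + 14.140)² + (y + 9.716)² = 67.9898950427²
eq2: (x − 38.034)² + (y − 6.451)² = 46.6938299965²
eq3: (x − 27.657)² + (y − 49.043)² = 90.5090390683²
eq3−eq1, eq3−eq2 (x²,y² cancel):
  -83.594·x − 117.518·y = 693.475083
  20.754·x − 85.184·y = 4329.647452
det = -83.594·-85.184 − -117.518·20.754 = 9559.839868
x = (693.475083·-85.184 − -117.518·4329.647452) / 9559.839868 = 47.044567
y = (-83.594·4329.647452 − 693.475083·20.754) / 9559.839868 = -39.365192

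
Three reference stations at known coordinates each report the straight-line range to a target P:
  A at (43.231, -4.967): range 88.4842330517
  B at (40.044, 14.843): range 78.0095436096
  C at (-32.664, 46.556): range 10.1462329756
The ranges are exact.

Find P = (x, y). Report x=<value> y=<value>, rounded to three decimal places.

eq1: (x − 43.231)² + (y + 4.967)² = 88.4842330517²
eq2: (x − 40.044)² + (y − 14.843)² = 78.0095436096²
eq3: (x + 32.664)² + (y − 46.556)² = 10.1462329756²
eq3−eq2, eq3−eq1 (x²,y² cancel):
  145.416·x − 63.426·y = -7393.104298
  151.790·x − 103.046·y = -9067.321037
det = 145.416·-103.046 − -63.426·151.790 = -5357.104596
x = (-7393.104298·-103.046 − -63.426·-9067.321037) / -5357.104596 = -34.855754
y = (145.416·-9067.321037 − -7393.104298·151.790) / -5357.104596 = 36.649323

x=-34.856 y=36.649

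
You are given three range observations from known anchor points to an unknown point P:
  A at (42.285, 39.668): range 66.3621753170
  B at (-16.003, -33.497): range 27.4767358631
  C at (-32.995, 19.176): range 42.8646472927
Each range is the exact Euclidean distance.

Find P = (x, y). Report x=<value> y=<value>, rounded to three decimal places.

x=-1.653 y=-10.065

eq1: (x − 42.285)² + (y − 39.668)² = 66.3621753170²
eq2: (x + 16.003)² + (y + 33.497)² = 27.4767358631²
eq3: (x + 32.995)² + (y − 19.176)² = 42.8646472927²
eq1−eq2, eq1−eq3 (x²,y² cancel):
  -116.576·x − 146.330·y = 1665.540868
  -150.560·x − 40.984·y = 661.377877
det = -116.576·-40.984 − -146.330·-150.560 = -17253.694016
x = (1665.540868·-40.984 − -146.330·661.377877) / -17253.694016 = -1.652915
y = (-116.576·661.377877 − 1665.540868·-150.560) / -17253.694016 = -10.065268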